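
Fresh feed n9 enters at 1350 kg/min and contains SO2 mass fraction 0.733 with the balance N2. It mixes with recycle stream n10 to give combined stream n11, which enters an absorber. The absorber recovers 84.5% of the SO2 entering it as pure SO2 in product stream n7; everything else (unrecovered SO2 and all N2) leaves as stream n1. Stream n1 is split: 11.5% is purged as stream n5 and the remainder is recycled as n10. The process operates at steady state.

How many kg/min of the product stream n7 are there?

969.1 kg/min

SO2 in n11: m_A = 1350×0.733 + (1−0.115)·(1−0.845)·m_A, so m_A = 989.55/0.8628 = 1146.9 kg/min.
Product n7 = 0.845×1146.9 = 969.11 kg/min.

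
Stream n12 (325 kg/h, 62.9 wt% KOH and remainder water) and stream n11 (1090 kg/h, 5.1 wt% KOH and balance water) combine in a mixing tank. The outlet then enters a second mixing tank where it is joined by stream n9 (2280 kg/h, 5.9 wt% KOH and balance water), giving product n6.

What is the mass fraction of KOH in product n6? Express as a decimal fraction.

Overall, product flow = 3695 kg/h.
KOH in = 325×0.629 + 1090×0.051 + 2280×0.059 = 394.53 kg/h.
KOH fraction in n6 = 0.107.

0.107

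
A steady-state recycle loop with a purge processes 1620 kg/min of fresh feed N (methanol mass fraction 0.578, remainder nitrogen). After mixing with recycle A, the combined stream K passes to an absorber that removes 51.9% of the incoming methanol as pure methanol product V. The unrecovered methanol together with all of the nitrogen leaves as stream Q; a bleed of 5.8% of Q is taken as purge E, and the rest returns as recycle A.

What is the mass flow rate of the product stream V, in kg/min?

888.6 kg/min

methanol in K: m_A = 1620×0.578 + (1−0.058)·(1−0.519)·m_A, so m_A = 936.36/0.5469 = 1712.1 kg/min.
Product V = 0.519×1712.1 = 888.6 kg/min.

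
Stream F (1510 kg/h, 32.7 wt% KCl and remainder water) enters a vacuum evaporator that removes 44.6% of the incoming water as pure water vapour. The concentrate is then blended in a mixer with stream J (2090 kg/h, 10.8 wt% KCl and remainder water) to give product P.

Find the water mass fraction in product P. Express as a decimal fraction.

Vapour removed = 0.446×0.673×1510 = 453.24 kg/h; concentrate = 1056.8 kg/h.
water reaching the mixer = 562.99 (from concentrate) + 2090×0.892 = 2427.3 kg/h.
Product flow = 1056.8 + 2090 = 3146.8 kg/h; water fraction = 0.771.

0.771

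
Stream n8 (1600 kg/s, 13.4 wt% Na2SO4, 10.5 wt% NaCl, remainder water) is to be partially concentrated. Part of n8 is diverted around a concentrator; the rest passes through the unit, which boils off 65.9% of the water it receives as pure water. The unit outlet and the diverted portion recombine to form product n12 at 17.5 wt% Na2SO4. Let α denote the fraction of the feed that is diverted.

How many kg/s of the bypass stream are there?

852.5 kg/s

All 1600×0.134 = 214.4 kg/s of Na2SO4 reaches n12, so n12 = 214.4/0.175 = 1225.1 kg/s and vapour = 374.86 kg/s.
The evaporator receives (1−α)·1600 of feed at 0.761 water and removes 0.659 of that water:
0.659×0.761×(1−α)×1600 = 374.86
(1−α) = 374.86/802.4 = 0.4672;  α = 0.5328.
Bypass flow = 0.5328×1600 = 852.53 kg/s.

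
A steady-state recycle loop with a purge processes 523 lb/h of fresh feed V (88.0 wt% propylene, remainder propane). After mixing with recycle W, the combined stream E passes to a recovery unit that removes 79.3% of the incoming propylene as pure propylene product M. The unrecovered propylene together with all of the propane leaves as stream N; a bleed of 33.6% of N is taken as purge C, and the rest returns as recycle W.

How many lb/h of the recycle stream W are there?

197.4 lb/h

propane enters only via V and leaves only via the purge: 523×0.120 = 0.336×(propane in N), and the recovery unit passes all propane, so propane in E = propane in N = 186.79 lb/h.
propylene in E: m_A = 523×0.880 + (1−0.336)·(1−0.793)·m_A, so m_A = 460.24/0.8626 = 533.58 lb/h.
N = (1−0.793)×533.58 + 186.79 = 297.24 lb/h.
Recycle W = (1−0.336)×297.24 = 197.37 lb/h.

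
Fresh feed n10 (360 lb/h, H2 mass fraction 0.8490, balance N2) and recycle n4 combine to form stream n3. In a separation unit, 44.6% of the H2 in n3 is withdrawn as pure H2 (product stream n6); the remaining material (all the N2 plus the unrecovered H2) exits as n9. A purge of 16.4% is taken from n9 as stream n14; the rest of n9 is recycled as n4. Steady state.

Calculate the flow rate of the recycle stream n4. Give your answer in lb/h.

N2 enters only via n10 and leaves only via the purge: 360×0.151 = 0.164×(N2 in n9), and the separation unit passes all N2, so N2 in n3 = N2 in n9 = 331.46 lb/h.
H2 in n3: m_A = 360×0.849 + (1−0.164)·(1−0.446)·m_A, so m_A = 305.64/0.5369 = 569.31 lb/h.
n9 = (1−0.446)×569.31 + 331.46 = 646.86 lb/h.
Recycle n4 = (1−0.164)×646.86 = 540.78 lb/h.

540.8 lb/h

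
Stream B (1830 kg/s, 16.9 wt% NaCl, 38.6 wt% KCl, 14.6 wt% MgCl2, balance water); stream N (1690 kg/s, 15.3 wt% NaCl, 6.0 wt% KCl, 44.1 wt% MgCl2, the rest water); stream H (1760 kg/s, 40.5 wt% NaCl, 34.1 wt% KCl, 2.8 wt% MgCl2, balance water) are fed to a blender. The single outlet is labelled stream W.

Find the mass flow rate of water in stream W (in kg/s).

water out = water in = 1830×0.299 + 1690×0.346 + 1760×0.226 = 1529.7 kg/s.

1530 kg/s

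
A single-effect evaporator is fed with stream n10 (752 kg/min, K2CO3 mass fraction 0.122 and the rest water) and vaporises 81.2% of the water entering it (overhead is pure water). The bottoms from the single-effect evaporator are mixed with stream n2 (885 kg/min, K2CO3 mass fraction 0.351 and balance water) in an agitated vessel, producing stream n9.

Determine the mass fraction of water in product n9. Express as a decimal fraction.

0.634

Vapour removed = 0.812×0.878×752 = 536.13 kg/min; concentrate = 215.87 kg/min.
water reaching the mixer = 124.13 (from concentrate) + 885×0.649 = 698.49 kg/min.
Product flow = 215.87 + 885 = 1100.9 kg/min; water fraction = 0.634.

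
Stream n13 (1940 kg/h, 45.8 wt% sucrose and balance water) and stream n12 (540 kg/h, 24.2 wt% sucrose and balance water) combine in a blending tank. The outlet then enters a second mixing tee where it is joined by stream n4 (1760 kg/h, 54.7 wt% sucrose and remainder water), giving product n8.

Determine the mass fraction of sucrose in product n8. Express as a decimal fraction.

Overall, product flow = 4240 kg/h.
sucrose in = 1940×0.458 + 540×0.242 + 1760×0.547 = 1981.9 kg/h.
sucrose fraction in n8 = 0.4674.

0.4674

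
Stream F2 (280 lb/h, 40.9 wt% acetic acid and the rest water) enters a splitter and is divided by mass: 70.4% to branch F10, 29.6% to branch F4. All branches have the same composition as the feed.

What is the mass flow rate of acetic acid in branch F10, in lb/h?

80.62 lb/h

Branch F10 total = 0.704×280 = 197.12 lb/h.
acetic acid in F10 = 0.409×197.12 = 80.622 lb/h.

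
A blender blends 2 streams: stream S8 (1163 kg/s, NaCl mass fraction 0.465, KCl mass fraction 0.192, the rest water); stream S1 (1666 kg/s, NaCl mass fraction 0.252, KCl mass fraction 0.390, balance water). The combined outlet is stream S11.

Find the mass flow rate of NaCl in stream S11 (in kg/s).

NaCl out = NaCl in = 1163×0.465 + 1666×0.252 = 960.63 kg/s.

960.6 kg/s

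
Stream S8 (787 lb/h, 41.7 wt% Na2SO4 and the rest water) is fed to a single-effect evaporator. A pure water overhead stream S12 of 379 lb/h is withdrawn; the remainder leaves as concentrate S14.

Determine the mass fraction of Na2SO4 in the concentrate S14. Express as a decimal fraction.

0.804

Na2SO4 is not removed: 787×0.417 = 328.18 lb/h of Na2SO4 enters S14.
Concentrate = 787 − 379 = 408 lb/h.
Mass fraction = 328.18/408 = 0.804.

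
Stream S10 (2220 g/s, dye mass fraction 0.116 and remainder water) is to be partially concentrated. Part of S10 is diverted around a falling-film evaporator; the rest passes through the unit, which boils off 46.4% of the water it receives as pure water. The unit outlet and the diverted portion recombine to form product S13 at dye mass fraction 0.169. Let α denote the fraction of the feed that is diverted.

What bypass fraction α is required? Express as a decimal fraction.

0.235

All 2220×0.116 = 257.52 g/s of dye reaches S13, so S13 = 257.52/0.169 = 1523.8 g/s and vapour = 696.21 g/s.
The evaporator receives (1−α)·2220 of feed at 0.884 water and removes 0.464 of that water:
0.464×0.884×(1−α)×2220 = 696.21
(1−α) = 696.21/910.59 = 0.7646;  α = 0.2354.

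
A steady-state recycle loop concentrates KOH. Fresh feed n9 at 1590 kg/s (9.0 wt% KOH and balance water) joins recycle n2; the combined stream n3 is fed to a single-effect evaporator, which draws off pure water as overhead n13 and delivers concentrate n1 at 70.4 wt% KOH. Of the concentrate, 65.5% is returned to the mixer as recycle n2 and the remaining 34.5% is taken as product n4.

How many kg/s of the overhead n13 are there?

Overall KOH balance (none leaves overhead): KOH in fresh feed = KOH in product, i.e. 1590×0.090 = (1−0.655)·n1·0.704.
n1 = 143.1/(0.704×0.345) = 589.18 kg/s.
Recycle n2 = 0.655×589.18 = 385.91 kg/s.
Combined feed n3 = 1590 + 385.91 = 1975.9 kg/s.
Overhead n13 = n3 − n1 = 1975.9 − 589.18 = 1386.7 kg/s.

1387 kg/s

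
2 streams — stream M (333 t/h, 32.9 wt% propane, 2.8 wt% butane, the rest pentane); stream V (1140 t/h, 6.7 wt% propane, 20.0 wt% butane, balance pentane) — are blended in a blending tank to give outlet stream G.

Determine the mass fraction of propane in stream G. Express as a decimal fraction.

Total flow out = 333 + 1140 = 1473 t/h.
propane in = 333×0.329 + 1140×0.067 = 185.94 t/h.
propane mass fraction in G = 185.94/1473 = 0.126.

0.126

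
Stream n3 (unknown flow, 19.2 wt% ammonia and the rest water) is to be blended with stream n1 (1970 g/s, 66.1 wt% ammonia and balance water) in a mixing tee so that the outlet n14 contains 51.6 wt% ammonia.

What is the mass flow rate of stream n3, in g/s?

Let n3 be the unknown flow. Total out = 1970 + n3.
ammonia balance: 1302.2 + 0.192·n3 = 0.516·(1970 + n3)
(0.192 − 0.516)·n3 = 0.516×1970 − 1302.2 = -285.65
n3 = -285.65 / -0.324 = 881.64 g/s

881.6 g/s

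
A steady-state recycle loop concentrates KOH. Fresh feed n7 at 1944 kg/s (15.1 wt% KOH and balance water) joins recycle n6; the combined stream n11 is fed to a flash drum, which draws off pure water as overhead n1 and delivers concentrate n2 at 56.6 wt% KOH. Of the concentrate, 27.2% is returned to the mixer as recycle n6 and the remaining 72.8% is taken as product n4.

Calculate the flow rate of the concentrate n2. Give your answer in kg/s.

712.4 kg/s

Overall KOH balance (none leaves overhead): KOH in fresh feed = KOH in product, i.e. 1944×0.151 = (1−0.272)·n2·0.566.
n2 = 293.54/(0.566×0.728) = 712.4 kg/s.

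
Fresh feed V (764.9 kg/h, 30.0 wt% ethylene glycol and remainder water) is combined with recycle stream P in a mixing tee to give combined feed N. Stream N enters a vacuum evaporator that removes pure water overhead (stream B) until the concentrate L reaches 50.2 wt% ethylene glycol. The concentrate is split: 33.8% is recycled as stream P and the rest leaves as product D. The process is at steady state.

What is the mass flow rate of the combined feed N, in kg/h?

998.3 kg/h

Overall ethylene glycol balance (none leaves overhead): ethylene glycol in fresh feed = ethylene glycol in product, i.e. 764.9×0.300 = (1−0.338)·L·0.502.
L = 229.47/(0.502×0.662) = 690.5 kg/h.
Recycle P = 0.338×690.5 = 233.39 kg/h.
Combined feed N = 764.9 + 233.39 = 998.29 kg/h.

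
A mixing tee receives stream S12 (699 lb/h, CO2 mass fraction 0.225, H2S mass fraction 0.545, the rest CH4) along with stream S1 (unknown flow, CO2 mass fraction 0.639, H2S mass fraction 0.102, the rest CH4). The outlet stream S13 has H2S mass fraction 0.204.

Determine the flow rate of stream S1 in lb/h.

2337 lb/h

Let S1 be the unknown flow. Total out = 699 + S1.
H2S balance: 380.96 + 0.102·S1 = 0.204·(699 + S1)
(0.102 − 0.204)·S1 = 0.204×699 − 380.96 = -238.36
S1 = -238.36 / -0.102 = 2336.9 lb/h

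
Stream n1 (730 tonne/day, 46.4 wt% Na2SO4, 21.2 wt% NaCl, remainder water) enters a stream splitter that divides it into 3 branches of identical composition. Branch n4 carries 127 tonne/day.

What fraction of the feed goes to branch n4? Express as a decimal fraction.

0.174

Fraction to n4 = 127/730 = 0.1740.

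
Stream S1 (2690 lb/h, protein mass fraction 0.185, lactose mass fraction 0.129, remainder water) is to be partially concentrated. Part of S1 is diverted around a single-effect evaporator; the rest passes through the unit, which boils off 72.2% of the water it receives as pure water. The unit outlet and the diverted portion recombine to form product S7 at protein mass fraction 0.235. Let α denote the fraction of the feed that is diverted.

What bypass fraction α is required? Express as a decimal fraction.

All 2690×0.185 = 497.65 lb/h of protein reaches S7, so S7 = 497.65/0.235 = 2117.7 lb/h and vapour = 572.34 lb/h.
The evaporator receives (1−α)·2690 of feed at 0.686 water and removes 0.722 of that water:
0.722×0.686×(1−α)×2690 = 572.34
(1−α) = 572.34/1332.3 = 0.4296;  α = 0.5704.

0.570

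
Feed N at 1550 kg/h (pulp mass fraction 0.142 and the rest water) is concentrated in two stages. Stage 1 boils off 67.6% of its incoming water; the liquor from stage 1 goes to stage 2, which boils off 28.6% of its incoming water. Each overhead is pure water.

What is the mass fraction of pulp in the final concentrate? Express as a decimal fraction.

0.417

water in feed = 1550×0.858 = 1329.9 kg/h.
After stage 1: water left = (1−0.676)×1329.9 = 430.89; stream total = 650.99 kg/h.
After stage 2: water left = (1−0.286)×430.89 = 307.65; final concentrate = 527.75 kg/h.
pulp fraction = 220.1/527.75 = 0.417.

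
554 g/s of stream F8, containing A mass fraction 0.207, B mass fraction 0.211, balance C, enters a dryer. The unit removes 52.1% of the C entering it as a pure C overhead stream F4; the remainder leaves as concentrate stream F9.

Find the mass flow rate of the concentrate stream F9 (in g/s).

386 g/s

C entering = 554×0.582 = 322.43 g/s; overhead removed = 0.521×322.43 = 167.98 g/s.
Concentrate = 554 − 167.98 = 386.02 g/s.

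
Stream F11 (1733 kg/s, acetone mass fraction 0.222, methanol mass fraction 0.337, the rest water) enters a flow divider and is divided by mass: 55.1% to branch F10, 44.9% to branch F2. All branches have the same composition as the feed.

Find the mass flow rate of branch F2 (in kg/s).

778.1 kg/s

Branch F2 flow = 0.449×1733 = 778.12 kg/s.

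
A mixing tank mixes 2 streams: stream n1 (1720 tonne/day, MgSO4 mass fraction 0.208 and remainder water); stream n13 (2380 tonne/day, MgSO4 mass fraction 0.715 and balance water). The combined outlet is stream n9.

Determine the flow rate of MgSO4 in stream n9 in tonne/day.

MgSO4 out = MgSO4 in = 1720×0.208 + 2380×0.715 = 2059.5 tonne/day.

2059 tonne/day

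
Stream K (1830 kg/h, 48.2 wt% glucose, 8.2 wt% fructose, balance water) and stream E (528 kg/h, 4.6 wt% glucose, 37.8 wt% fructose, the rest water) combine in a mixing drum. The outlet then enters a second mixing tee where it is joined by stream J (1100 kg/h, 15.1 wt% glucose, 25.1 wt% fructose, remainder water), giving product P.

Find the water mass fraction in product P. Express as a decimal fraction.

Overall, product flow = 3458 kg/h.
water in = 1830×0.436 + 528×0.576 + 1100×0.598 = 1759.8 kg/h.
water fraction in P = 0.5089.

0.5089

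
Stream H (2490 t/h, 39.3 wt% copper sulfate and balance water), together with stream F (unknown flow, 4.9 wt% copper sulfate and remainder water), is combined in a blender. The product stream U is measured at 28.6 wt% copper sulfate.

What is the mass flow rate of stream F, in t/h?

1124 t/h

Let F be the unknown flow. Total out = 2490 + F.
copper sulfate balance: 978.57 + 0.049·F = 0.286·(2490 + F)
(0.049 − 0.286)·F = 0.286×2490 − 978.57 = -266.43
F = -266.43 / -0.237 = 1124.2 t/h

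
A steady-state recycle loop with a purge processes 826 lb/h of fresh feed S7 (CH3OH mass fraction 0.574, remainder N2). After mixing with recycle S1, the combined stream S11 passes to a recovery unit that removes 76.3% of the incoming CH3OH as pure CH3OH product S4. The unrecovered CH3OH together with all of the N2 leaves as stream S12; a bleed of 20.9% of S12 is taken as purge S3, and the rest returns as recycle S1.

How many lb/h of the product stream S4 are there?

CH3OH in S11: m_A = 826×0.574 + (1−0.209)·(1−0.763)·m_A, so m_A = 474.12/0.8125 = 583.51 lb/h.
Product S4 = 0.763×583.51 = 445.22 lb/h.

445.2 lb/h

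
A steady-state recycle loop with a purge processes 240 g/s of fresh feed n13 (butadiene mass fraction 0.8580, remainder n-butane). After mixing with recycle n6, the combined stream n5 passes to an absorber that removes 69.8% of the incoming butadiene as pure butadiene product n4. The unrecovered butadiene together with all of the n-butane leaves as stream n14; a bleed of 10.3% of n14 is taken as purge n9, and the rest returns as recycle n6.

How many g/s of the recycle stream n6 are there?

373.3 g/s

n-butane enters only via n13 and leaves only via the purge: 240×0.142 = 0.103×(n-butane in n14), and the absorber passes all n-butane, so n-butane in n5 = n-butane in n14 = 330.87 g/s.
butadiene in n5: m_A = 240×0.858 + (1−0.103)·(1−0.698)·m_A, so m_A = 205.92/0.7291 = 282.43 g/s.
n14 = (1−0.698)×282.43 + 330.87 = 416.17 g/s.
Recycle n6 = (1−0.103)×416.17 = 373.3 g/s.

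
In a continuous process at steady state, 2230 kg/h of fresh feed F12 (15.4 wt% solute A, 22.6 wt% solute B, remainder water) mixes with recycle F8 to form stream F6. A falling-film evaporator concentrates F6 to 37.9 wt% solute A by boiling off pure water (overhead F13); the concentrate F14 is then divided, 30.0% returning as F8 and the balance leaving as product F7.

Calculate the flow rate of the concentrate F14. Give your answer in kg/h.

Overall solute A balance (none leaves overhead): solute A in fresh feed = solute A in product, i.e. 2230×0.154 = (1−0.300)·F14·0.379.
F14 = 343.42/(0.379×0.700) = 1294.5 kg/h.

1294 kg/h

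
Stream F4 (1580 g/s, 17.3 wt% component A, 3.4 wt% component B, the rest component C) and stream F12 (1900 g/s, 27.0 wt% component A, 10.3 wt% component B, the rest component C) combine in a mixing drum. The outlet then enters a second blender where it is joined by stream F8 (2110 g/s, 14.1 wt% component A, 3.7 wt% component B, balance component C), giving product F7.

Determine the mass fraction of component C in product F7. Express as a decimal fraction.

0.748

Overall, product flow = 5590 g/s.
component C in = 1580×0.793 + 1900×0.627 + 2110×0.822 = 4178.7 g/s.
component C fraction in F7 = 0.748.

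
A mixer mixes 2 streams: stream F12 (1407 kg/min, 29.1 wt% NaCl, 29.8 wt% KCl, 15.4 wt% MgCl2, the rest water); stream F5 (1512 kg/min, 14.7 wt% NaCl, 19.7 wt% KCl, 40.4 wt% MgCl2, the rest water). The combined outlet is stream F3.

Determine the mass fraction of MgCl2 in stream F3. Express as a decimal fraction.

Total flow out = 1407 + 1512 = 2919 kg/min.
MgCl2 in = 1407×0.154 + 1512×0.404 = 827.53 kg/min.
MgCl2 mass fraction in F3 = 827.53/2919 = 0.2835.

0.2835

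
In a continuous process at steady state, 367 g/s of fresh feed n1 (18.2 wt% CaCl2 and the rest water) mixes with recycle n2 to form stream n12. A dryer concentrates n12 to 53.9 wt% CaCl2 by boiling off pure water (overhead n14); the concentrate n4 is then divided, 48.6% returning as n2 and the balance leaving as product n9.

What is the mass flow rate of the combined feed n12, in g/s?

Overall CaCl2 balance (none leaves overhead): CaCl2 in fresh feed = CaCl2 in product, i.e. 367×0.182 = (1−0.486)·n4·0.539.
n4 = 66.794/(0.539×0.514) = 241.09 g/s.
Recycle n2 = 0.486×241.09 = 117.17 g/s.
Combined feed n12 = 367 + 117.17 = 484.17 g/s.

484.2 g/s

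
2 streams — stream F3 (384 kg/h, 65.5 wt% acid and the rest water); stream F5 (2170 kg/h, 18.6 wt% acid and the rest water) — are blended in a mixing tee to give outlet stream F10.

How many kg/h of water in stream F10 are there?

water out = water in = 384×0.345 + 2170×0.814 = 1898.9 kg/h.

1899 kg/h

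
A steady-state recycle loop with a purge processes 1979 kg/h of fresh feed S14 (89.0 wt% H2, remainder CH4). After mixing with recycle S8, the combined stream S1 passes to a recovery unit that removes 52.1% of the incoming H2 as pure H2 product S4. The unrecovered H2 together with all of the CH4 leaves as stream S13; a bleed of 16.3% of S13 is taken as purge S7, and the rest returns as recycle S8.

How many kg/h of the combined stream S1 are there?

CH4 enters only via S14 and leaves only via the purge: 1979×0.110 = 0.163×(CH4 in S13), and the recovery unit passes all CH4, so CH4 in S1 = CH4 in S13 = 1335.5 kg/h.
H2 in S1: m_A = 1979×0.890 + (1−0.163)·(1−0.521)·m_A, so m_A = 1761.3/0.5991 = 2940 kg/h.
S1 = 2940 + 1335.5 = 4275.6 kg/h.

4276 kg/h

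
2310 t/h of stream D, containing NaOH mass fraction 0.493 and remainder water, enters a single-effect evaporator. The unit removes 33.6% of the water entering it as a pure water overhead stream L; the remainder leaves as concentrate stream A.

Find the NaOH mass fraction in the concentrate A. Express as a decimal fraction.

NaOH is not removed: 2310×0.493 = 1138.8 t/h of NaOH enters A.
water entering = 2310×0.507 = 1171.2 t/h; overhead removed = 0.336×1171.2 = 393.51 t/h.
Concentrate = 2310 − 393.51 = 1916.5 t/h.
Mass fraction = 1138.8/1916.5 = 0.594.

0.594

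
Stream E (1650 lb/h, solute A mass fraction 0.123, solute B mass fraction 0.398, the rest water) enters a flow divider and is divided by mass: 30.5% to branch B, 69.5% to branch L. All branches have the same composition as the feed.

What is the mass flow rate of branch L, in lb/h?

Branch L flow = 0.695×1650 = 1146.8 lb/h.

1147 lb/h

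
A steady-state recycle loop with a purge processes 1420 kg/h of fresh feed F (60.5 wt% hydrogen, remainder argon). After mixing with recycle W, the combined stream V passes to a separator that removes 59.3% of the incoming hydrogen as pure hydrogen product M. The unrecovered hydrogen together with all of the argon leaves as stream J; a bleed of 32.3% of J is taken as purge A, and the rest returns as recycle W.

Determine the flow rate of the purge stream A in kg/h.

argon enters only via F and leaves only via the purge: 1420×0.395 = 0.323×(argon in J), and the separator passes all argon, so argon in V = argon in J = 1736.5 kg/h.
hydrogen in V: m_A = 1420×0.605 + (1−0.323)·(1−0.593)·m_A, so m_A = 859.1/0.7245 = 1185.8 kg/h.
J = (1−0.593)×1185.8 + 1736.5 = 2219.2 kg/h.
Purge A = 0.323×2219.2 = 716.79 kg/h.

716.8 kg/h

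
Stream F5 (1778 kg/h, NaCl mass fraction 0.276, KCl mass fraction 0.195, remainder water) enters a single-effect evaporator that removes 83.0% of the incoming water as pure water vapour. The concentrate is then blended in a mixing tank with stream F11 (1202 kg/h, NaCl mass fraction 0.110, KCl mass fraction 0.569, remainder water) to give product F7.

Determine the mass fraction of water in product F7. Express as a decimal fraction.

Vapour removed = 0.830×0.529×1778 = 780.67 kg/h; concentrate = 997.33 kg/h.
water reaching the mixer = 159.9 (from concentrate) + 1202×0.321 = 545.74 kg/h.
Product flow = 997.33 + 1202 = 2199.3 kg/h; water fraction = 0.248.

0.248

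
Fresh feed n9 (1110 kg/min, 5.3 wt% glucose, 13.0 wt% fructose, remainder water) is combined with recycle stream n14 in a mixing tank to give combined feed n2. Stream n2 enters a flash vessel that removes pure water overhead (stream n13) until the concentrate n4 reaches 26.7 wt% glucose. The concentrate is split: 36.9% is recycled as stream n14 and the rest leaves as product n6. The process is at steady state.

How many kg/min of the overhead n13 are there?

889.7 kg/min

Overall glucose balance (none leaves overhead): glucose in fresh feed = glucose in product, i.e. 1110×0.053 = (1−0.369)·n4·0.267.
n4 = 58.83/(0.267×0.631) = 349.19 kg/min.
Recycle n14 = 0.369×349.19 = 128.85 kg/min.
Combined feed n2 = 1110 + 128.85 = 1238.9 kg/min.
Overhead n13 = n2 − n4 = 1238.9 − 349.19 = 889.66 kg/min.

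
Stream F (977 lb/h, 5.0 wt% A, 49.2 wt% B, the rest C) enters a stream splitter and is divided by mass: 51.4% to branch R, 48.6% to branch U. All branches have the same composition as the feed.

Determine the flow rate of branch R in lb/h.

Branch R flow = 0.514×977 = 502.18 lb/h.

502.2 lb/h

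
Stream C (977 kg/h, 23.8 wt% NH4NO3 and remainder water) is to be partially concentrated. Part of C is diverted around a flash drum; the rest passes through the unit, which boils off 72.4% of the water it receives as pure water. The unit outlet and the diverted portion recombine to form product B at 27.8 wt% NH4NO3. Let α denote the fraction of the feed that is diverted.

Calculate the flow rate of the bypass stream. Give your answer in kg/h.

All 977×0.238 = 232.53 kg/h of NH4NO3 reaches B, so B = 232.53/0.278 = 836.42 kg/h and vapour = 140.58 kg/h.
The evaporator receives (1−α)·977 of feed at 0.762 water and removes 0.724 of that water:
0.724×0.762×(1−α)×977 = 140.58
(1−α) = 140.58/539 = 0.2608;  α = 0.7392.
Bypass flow = 0.7392×977 = 722.19 kg/h.

722.2 kg/h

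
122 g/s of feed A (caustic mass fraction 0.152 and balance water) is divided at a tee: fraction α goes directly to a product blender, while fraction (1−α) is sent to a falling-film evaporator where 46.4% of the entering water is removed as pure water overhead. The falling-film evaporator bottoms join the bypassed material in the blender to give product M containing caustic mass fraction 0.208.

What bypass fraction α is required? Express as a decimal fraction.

All 122×0.152 = 18.544 g/s of caustic reaches M, so M = 18.544/0.208 = 89.154 g/s and vapour = 32.846 g/s.
The evaporator receives (1−α)·122 of feed at 0.848 water and removes 0.464 of that water:
0.464×0.848×(1−α)×122 = 32.846
(1−α) = 32.846/48.004 = 0.6842;  α = 0.3158.

0.316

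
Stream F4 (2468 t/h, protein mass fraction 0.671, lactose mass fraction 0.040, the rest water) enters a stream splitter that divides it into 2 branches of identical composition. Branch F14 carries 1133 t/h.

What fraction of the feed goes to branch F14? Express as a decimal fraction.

0.459

Fraction to F14 = 1133/2468 = 0.4591.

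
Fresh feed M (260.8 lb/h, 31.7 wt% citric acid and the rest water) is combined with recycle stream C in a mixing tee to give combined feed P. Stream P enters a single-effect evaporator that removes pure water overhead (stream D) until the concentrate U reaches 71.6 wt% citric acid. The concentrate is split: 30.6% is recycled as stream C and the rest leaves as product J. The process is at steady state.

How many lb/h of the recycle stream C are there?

50.91 lb/h

Overall citric acid balance (none leaves overhead): citric acid in fresh feed = citric acid in product, i.e. 260.8×0.317 = (1−0.306)·U·0.716.
U = 82.674/(0.716×0.694) = 166.38 lb/h.
Recycle C = 0.306×166.38 = 50.911 lb/h.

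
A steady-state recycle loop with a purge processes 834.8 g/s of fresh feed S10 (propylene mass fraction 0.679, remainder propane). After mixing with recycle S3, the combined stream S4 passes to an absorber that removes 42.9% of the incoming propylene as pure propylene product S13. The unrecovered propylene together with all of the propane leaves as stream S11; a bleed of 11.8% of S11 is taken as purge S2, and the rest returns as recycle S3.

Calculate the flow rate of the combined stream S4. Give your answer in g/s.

propane enters only via S10 and leaves only via the purge: 834.8×0.321 = 0.118×(propane in S11), and the absorber passes all propane, so propane in S4 = propane in S11 = 2270.9 g/s.
propylene in S4: m_A = 834.8×0.679 + (1−0.118)·(1−0.429)·m_A, so m_A = 566.83/0.4964 = 1141.9 g/s.
S4 = 1141.9 + 2270.9 = 3412.9 g/s.

3413 g/s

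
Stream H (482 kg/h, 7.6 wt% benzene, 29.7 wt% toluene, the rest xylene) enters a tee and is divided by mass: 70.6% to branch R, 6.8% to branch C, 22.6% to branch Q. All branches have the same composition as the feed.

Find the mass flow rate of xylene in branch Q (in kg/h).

68.3 kg/h

Branch Q total = 0.226×482 = 108.93 kg/h.
xylene in Q = 0.627×108.93 = 68.3 kg/h.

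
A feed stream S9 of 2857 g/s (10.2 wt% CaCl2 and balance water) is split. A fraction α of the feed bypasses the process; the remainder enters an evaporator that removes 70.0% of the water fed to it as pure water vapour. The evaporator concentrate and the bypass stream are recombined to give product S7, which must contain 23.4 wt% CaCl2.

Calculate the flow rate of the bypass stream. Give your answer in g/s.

293.1 g/s

All 2857×0.102 = 291.41 g/s of CaCl2 reaches S7, so S7 = 291.41/0.234 = 1245.4 g/s and vapour = 1611.6 g/s.
The evaporator receives (1−α)·2857 of feed at 0.898 water and removes 0.700 of that water:
0.700×0.898×(1−α)×2857 = 1611.6
(1−α) = 1611.6/1795.9 = 0.8974;  α = 0.1026.
Bypass flow = 0.1026×2857 = 293.14 g/s.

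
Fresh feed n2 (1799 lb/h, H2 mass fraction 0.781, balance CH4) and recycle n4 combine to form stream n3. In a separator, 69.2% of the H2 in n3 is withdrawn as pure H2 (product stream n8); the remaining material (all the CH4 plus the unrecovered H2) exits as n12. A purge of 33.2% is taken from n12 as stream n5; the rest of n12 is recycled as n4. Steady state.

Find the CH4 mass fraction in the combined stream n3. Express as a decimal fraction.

0.401

CH4 enters only via n2 and leaves only via the purge: 1799×0.219 = 0.332×(CH4 in n12), and the separator passes all CH4, so CH4 in n3 = CH4 in n12 = 1186.7 lb/h.
H2 in n3: m_A = 1799×0.781 + (1−0.332)·(1−0.692)·m_A, so m_A = 1405/0.7943 = 1769 lb/h.
n3 = 1769 + 1186.7 = 2955.7 lb/h.
CH4 fraction in n3 = 1186.7/2955.7 = 0.401.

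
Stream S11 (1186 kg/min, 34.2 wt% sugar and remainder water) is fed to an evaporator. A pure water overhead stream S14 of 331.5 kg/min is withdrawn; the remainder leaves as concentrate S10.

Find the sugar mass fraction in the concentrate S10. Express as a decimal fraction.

0.4747

sugar is not removed: 1186×0.342 = 405.61 kg/min of sugar enters S10.
Concentrate = 1186 − 331.5 = 854.5 kg/min.
Mass fraction = 405.61/854.5 = 0.4747.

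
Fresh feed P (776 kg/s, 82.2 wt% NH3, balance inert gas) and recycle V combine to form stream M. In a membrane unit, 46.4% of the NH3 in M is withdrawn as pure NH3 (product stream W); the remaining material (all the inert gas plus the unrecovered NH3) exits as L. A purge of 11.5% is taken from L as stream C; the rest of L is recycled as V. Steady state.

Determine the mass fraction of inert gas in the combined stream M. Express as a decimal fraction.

inert gas enters only via P and leaves only via the purge: 776×0.178 = 0.115×(inert gas in L), and the membrane unit passes all inert gas, so inert gas in M = inert gas in L = 1201.1 kg/s.
NH3 in M: m_A = 776×0.822 + (1−0.115)·(1−0.464)·m_A, so m_A = 637.87/0.5256 = 1213.5 kg/s.
M = 1213.5 + 1201.1 = 2414.6 kg/s.
inert gas fraction in M = 1201.1/2414.6 = 0.497.

0.497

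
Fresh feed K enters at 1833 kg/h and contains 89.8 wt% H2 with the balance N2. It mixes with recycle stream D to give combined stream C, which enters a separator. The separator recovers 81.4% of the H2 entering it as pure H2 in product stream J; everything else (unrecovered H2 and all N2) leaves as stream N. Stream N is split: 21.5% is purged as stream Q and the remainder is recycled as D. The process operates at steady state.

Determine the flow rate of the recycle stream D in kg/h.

964.1 kg/h

N2 enters only via K and leaves only via the purge: 1833×0.102 = 0.215×(N2 in N), and the separator passes all N2, so N2 in C = N2 in N = 869.61 kg/h.
H2 in C: m_A = 1833×0.898 + (1−0.215)·(1−0.814)·m_A, so m_A = 1646/0.8540 = 1927.5 kg/h.
N = (1−0.814)×1927.5 + 869.61 = 1228.1 kg/h.
Recycle D = (1−0.215)×1228.1 = 964.07 kg/h.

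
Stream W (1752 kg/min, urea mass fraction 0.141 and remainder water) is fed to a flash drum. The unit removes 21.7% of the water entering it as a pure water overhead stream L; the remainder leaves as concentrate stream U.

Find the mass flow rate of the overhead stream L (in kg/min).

326.6 kg/min

water entering = 1752×0.859 = 1505 kg/min; overhead removed = 0.217×1505 = 326.58 kg/min.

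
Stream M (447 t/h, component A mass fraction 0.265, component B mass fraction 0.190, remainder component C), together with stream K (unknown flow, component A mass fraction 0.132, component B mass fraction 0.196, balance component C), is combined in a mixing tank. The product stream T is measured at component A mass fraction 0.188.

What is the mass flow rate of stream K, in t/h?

Let K be the unknown flow. Total out = 447 + K.
component A balance: 118.46 + 0.132·K = 0.188·(447 + K)
(0.132 − 0.188)·K = 0.188×447 − 118.46 = -34.419
K = -34.419 / -0.056 = 614.63 t/h

614.6 t/h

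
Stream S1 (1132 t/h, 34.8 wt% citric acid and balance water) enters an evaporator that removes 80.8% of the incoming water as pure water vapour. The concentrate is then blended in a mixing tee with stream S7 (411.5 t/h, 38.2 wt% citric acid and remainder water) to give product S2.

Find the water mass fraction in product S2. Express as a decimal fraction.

Vapour removed = 0.808×0.652×1132 = 596.36 t/h; concentrate = 535.64 t/h.
water reaching the mixer = 141.71 (from concentrate) + 411.5×0.618 = 396.02 t/h.
Product flow = 535.64 + 411.5 = 947.14 t/h; water fraction = 0.418.

0.418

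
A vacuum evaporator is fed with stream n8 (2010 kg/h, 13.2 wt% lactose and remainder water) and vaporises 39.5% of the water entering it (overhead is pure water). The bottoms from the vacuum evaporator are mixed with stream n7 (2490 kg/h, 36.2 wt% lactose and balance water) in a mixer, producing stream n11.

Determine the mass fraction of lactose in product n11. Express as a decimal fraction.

0.306

Vapour removed = 0.395×0.868×2010 = 689.15 kg/h; concentrate = 1320.9 kg/h.
lactose reaching the mixer = 265.32 (from concentrate) + 2490×0.362 = 1166.7 kg/h.
Product flow = 1320.9 + 2490 = 3810.9 kg/h; lactose fraction = 0.306.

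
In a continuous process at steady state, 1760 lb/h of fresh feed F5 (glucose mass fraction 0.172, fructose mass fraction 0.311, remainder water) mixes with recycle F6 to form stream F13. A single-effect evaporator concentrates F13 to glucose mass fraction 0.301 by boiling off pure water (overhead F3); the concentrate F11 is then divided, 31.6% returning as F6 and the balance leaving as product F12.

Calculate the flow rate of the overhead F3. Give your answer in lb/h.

Overall glucose balance (none leaves overhead): glucose in fresh feed = glucose in product, i.e. 1760×0.172 = (1−0.316)·F11·0.301.
F11 = 302.72/(0.301×0.684) = 1470.3 lb/h.
Recycle F6 = 0.316×1470.3 = 464.63 lb/h.
Combined feed F13 = 1760 + 464.63 = 2224.6 lb/h.
Overhead F3 = F13 − F11 = 2224.6 − 1470.3 = 754.29 lb/h.

754.3 lb/h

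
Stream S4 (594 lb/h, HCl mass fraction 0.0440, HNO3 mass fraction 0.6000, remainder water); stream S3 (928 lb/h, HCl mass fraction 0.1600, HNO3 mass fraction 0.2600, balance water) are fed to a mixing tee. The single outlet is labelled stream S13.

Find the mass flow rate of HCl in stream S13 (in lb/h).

HCl out = HCl in = 594×0.044 + 928×0.160 = 174.62 lb/h.

174.6 lb/h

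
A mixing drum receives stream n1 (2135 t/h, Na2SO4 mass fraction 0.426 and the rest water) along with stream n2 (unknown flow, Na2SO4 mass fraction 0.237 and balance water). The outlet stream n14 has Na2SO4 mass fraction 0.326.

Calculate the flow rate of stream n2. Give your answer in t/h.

Let n2 be the unknown flow. Total out = 2135 + n2.
Na2SO4 balance: 909.51 + 0.237·n2 = 0.326·(2135 + n2)
(0.237 − 0.326)·n2 = 0.326×2135 − 909.51 = -213.5
n2 = -213.5 / -0.089 = 2398.9 t/h

2399 t/h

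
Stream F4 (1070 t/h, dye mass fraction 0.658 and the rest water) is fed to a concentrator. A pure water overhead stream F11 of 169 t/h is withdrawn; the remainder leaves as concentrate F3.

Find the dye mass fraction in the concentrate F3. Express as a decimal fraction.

dye is not removed: 1070×0.658 = 704.06 t/h of dye enters F3.
Concentrate = 1070 − 169 = 901 t/h.
Mass fraction = 704.06/901 = 0.781.

0.781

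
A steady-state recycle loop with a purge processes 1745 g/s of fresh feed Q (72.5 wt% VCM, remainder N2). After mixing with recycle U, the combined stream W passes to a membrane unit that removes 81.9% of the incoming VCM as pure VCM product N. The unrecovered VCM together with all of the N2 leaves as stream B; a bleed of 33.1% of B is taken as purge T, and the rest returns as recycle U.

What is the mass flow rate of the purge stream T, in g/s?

N2 enters only via Q and leaves only via the purge: 1745×0.275 = 0.331×(N2 in B), and the membrane unit passes all N2, so N2 in W = N2 in B = 1449.8 g/s.
VCM in W: m_A = 1745×0.725 + (1−0.331)·(1−0.819)·m_A, so m_A = 1265.1/0.8789 = 1439.4 g/s.
B = (1−0.819)×1439.4 + 1449.8 = 1710.3 g/s.
Purge T = 0.331×1710.3 = 566.11 g/s.

566.1 g/s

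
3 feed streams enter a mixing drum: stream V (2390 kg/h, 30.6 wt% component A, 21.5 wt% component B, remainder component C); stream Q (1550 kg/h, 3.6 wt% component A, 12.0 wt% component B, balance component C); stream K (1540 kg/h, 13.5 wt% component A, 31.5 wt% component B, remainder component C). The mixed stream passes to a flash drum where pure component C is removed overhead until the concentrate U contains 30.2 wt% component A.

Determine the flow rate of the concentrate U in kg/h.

3295 kg/h

component A entering = 2390×0.306 + 1550×0.036 + 1540×0.135 = 995.04 kg/h.
All component A reports to U, so U = 995.04/0.302 = 3294.8 kg/h.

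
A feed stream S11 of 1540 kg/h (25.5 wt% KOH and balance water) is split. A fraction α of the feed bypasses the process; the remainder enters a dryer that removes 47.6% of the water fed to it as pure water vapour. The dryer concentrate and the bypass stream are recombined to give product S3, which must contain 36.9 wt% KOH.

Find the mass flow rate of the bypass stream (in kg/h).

198.4 kg/h

All 1540×0.255 = 392.7 kg/h of KOH reaches S3, so S3 = 392.7/0.369 = 1064.2 kg/h and vapour = 475.77 kg/h.
The evaporator receives (1−α)·1540 of feed at 0.745 water and removes 0.476 of that water:
0.476×0.745×(1−α)×1540 = 475.77
(1−α) = 475.77/546.11 = 0.8712;  α = 0.1288.
Bypass flow = 0.1288×1540 = 198.36 kg/h.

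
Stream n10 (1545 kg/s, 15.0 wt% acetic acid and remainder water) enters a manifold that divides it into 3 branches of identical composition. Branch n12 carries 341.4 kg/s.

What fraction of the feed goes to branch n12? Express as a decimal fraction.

0.221

Fraction to n12 = 341.4/1545 = 0.2210.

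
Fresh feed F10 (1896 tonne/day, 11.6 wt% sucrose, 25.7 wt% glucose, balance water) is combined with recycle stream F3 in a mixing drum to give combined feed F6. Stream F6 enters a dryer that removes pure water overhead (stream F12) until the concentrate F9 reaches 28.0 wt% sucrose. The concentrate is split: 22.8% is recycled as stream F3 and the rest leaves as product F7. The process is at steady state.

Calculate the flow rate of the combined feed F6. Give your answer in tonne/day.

2128 tonne/day

Overall sucrose balance (none leaves overhead): sucrose in fresh feed = sucrose in product, i.e. 1896×0.116 = (1−0.228)·F9·0.280.
F9 = 219.94/(0.280×0.772) = 1017.5 tonne/day.
Recycle F3 = 0.228×1017.5 = 231.98 tonne/day.
Combined feed F6 = 1896 + 231.98 = 2128 tonne/day.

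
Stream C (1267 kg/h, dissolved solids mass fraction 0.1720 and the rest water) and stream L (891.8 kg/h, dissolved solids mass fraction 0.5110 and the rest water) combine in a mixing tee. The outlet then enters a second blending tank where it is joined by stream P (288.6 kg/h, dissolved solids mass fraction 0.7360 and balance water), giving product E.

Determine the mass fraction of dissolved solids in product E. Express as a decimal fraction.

0.3620

Overall, product flow = 2447.4 kg/h.
dissolved solids in = 1267×0.172 + 891.8×0.511 + 288.6×0.736 = 886.04 kg/h.
dissolved solids fraction in E = 0.3620.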